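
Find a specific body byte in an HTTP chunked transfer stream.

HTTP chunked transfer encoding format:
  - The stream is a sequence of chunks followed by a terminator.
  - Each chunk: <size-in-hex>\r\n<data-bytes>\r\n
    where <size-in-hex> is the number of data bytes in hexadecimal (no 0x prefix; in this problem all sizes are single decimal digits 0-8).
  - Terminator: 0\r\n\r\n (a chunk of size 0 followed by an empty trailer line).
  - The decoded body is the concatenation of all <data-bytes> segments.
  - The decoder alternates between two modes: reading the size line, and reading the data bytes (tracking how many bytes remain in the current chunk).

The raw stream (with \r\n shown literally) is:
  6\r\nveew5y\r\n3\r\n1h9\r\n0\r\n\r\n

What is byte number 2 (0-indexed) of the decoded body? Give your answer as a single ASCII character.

Answer: e

Derivation:
Chunk 1: stream[0..1]='6' size=0x6=6, data at stream[3..9]='veew5y' -> body[0..6], body so far='veew5y'
Chunk 2: stream[11..12]='3' size=0x3=3, data at stream[14..17]='1h9' -> body[6..9], body so far='veew5y1h9'
Chunk 3: stream[19..20]='0' size=0 (terminator). Final body='veew5y1h9' (9 bytes)
Body byte 2 = 'e'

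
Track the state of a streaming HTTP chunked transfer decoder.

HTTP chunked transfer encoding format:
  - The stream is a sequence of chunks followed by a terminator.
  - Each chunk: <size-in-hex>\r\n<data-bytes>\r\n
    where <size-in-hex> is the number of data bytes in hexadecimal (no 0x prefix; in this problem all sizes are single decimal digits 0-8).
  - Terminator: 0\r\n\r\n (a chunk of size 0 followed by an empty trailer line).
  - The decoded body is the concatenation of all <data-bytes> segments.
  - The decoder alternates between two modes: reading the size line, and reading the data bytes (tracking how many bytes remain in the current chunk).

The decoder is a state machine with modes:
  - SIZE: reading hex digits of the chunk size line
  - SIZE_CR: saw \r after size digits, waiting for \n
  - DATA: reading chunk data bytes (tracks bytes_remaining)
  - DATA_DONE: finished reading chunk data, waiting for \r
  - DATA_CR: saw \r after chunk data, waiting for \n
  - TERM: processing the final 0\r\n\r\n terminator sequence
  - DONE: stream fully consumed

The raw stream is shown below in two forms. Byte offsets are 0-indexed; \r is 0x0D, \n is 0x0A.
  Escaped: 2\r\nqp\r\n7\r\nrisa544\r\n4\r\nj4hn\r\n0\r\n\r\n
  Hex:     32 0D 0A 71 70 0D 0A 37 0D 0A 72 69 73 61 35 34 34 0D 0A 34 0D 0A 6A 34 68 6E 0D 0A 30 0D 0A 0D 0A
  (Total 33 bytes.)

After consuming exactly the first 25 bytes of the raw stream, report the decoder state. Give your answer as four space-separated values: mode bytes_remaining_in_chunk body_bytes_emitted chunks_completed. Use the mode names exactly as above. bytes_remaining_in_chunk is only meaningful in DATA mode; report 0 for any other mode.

Byte 0 = '2': mode=SIZE remaining=0 emitted=0 chunks_done=0
Byte 1 = 0x0D: mode=SIZE_CR remaining=0 emitted=0 chunks_done=0
Byte 2 = 0x0A: mode=DATA remaining=2 emitted=0 chunks_done=0
Byte 3 = 'q': mode=DATA remaining=1 emitted=1 chunks_done=0
Byte 4 = 'p': mode=DATA_DONE remaining=0 emitted=2 chunks_done=0
Byte 5 = 0x0D: mode=DATA_CR remaining=0 emitted=2 chunks_done=0
Byte 6 = 0x0A: mode=SIZE remaining=0 emitted=2 chunks_done=1
Byte 7 = '7': mode=SIZE remaining=0 emitted=2 chunks_done=1
Byte 8 = 0x0D: mode=SIZE_CR remaining=0 emitted=2 chunks_done=1
Byte 9 = 0x0A: mode=DATA remaining=7 emitted=2 chunks_done=1
Byte 10 = 'r': mode=DATA remaining=6 emitted=3 chunks_done=1
Byte 11 = 'i': mode=DATA remaining=5 emitted=4 chunks_done=1
Byte 12 = 's': mode=DATA remaining=4 emitted=5 chunks_done=1
Byte 13 = 'a': mode=DATA remaining=3 emitted=6 chunks_done=1
Byte 14 = '5': mode=DATA remaining=2 emitted=7 chunks_done=1
Byte 15 = '4': mode=DATA remaining=1 emitted=8 chunks_done=1
Byte 16 = '4': mode=DATA_DONE remaining=0 emitted=9 chunks_done=1
Byte 17 = 0x0D: mode=DATA_CR remaining=0 emitted=9 chunks_done=1
Byte 18 = 0x0A: mode=SIZE remaining=0 emitted=9 chunks_done=2
Byte 19 = '4': mode=SIZE remaining=0 emitted=9 chunks_done=2
Byte 20 = 0x0D: mode=SIZE_CR remaining=0 emitted=9 chunks_done=2
Byte 21 = 0x0A: mode=DATA remaining=4 emitted=9 chunks_done=2
Byte 22 = 'j': mode=DATA remaining=3 emitted=10 chunks_done=2
Byte 23 = '4': mode=DATA remaining=2 emitted=11 chunks_done=2
Byte 24 = 'h': mode=DATA remaining=1 emitted=12 chunks_done=2

Answer: DATA 1 12 2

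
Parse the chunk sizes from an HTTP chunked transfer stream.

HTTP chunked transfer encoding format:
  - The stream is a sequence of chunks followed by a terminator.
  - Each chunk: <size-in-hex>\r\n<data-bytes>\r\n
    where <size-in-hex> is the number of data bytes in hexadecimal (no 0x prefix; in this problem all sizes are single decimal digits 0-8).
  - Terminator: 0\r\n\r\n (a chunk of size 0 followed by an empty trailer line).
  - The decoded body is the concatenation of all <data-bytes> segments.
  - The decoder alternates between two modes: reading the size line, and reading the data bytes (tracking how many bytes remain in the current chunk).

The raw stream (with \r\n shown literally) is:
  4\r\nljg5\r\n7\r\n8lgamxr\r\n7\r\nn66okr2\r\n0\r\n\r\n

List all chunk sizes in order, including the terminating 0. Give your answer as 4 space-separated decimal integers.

Answer: 4 7 7 0

Derivation:
Chunk 1: stream[0..1]='4' size=0x4=4, data at stream[3..7]='ljg5' -> body[0..4], body so far='ljg5'
Chunk 2: stream[9..10]='7' size=0x7=7, data at stream[12..19]='8lgamxr' -> body[4..11], body so far='ljg58lgamxr'
Chunk 3: stream[21..22]='7' size=0x7=7, data at stream[24..31]='n66okr2' -> body[11..18], body so far='ljg58lgamxrn66okr2'
Chunk 4: stream[33..34]='0' size=0 (terminator). Final body='ljg58lgamxrn66okr2' (18 bytes)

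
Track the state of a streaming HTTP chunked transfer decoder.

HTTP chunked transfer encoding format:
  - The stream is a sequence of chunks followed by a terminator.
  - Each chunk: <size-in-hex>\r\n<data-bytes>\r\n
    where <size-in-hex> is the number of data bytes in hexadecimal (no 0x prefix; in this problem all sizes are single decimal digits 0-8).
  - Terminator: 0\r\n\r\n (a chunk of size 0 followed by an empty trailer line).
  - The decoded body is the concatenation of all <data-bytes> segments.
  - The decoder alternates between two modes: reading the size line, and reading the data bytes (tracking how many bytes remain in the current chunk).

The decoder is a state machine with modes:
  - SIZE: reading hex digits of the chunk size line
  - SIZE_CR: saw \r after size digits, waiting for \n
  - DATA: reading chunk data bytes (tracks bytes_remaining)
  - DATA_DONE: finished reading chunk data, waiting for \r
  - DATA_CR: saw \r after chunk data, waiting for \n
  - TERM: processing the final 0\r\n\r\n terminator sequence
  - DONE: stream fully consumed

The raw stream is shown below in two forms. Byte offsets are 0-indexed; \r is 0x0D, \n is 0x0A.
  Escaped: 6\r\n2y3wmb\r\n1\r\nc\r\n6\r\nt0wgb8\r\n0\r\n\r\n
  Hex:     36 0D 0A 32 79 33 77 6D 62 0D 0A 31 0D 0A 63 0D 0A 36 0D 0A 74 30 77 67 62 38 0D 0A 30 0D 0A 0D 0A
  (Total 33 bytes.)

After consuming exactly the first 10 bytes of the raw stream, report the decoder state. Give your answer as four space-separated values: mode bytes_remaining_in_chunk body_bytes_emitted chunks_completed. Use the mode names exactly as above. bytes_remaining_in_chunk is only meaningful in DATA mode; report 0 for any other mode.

Byte 0 = '6': mode=SIZE remaining=0 emitted=0 chunks_done=0
Byte 1 = 0x0D: mode=SIZE_CR remaining=0 emitted=0 chunks_done=0
Byte 2 = 0x0A: mode=DATA remaining=6 emitted=0 chunks_done=0
Byte 3 = '2': mode=DATA remaining=5 emitted=1 chunks_done=0
Byte 4 = 'y': mode=DATA remaining=4 emitted=2 chunks_done=0
Byte 5 = '3': mode=DATA remaining=3 emitted=3 chunks_done=0
Byte 6 = 'w': mode=DATA remaining=2 emitted=4 chunks_done=0
Byte 7 = 'm': mode=DATA remaining=1 emitted=5 chunks_done=0
Byte 8 = 'b': mode=DATA_DONE remaining=0 emitted=6 chunks_done=0
Byte 9 = 0x0D: mode=DATA_CR remaining=0 emitted=6 chunks_done=0

Answer: DATA_CR 0 6 0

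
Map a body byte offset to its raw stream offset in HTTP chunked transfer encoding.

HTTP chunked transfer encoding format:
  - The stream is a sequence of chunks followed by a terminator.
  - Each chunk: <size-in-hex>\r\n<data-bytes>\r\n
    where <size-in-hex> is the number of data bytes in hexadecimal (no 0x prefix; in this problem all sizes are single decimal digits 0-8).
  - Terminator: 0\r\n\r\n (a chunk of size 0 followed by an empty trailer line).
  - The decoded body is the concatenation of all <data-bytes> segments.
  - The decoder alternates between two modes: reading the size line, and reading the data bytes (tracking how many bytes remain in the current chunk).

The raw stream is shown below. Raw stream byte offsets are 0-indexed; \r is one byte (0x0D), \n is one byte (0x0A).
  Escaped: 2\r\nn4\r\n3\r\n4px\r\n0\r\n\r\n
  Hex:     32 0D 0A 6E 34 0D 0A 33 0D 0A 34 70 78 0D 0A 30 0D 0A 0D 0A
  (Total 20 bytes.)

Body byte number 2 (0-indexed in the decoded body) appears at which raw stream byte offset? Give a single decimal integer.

Chunk 1: stream[0..1]='2' size=0x2=2, data at stream[3..5]='n4' -> body[0..2], body so far='n4'
Chunk 2: stream[7..8]='3' size=0x3=3, data at stream[10..13]='4px' -> body[2..5], body so far='n44px'
Chunk 3: stream[15..16]='0' size=0 (terminator). Final body='n44px' (5 bytes)
Body byte 2 at stream offset 10

Answer: 10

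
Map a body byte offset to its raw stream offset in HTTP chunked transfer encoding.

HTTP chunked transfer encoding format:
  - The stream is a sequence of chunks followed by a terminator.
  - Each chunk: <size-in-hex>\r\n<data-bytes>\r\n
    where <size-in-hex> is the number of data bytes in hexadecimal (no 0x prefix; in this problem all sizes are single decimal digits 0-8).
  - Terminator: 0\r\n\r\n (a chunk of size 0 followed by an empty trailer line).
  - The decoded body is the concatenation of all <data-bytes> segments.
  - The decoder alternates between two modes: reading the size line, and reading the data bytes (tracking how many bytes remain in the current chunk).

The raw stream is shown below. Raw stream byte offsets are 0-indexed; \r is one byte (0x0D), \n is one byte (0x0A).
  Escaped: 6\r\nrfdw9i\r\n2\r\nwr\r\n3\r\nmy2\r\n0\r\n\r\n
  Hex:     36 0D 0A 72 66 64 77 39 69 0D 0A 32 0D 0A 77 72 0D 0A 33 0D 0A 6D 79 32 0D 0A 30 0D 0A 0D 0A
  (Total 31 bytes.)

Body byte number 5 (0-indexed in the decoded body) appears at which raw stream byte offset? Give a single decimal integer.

Answer: 8

Derivation:
Chunk 1: stream[0..1]='6' size=0x6=6, data at stream[3..9]='rfdw9i' -> body[0..6], body so far='rfdw9i'
Chunk 2: stream[11..12]='2' size=0x2=2, data at stream[14..16]='wr' -> body[6..8], body so far='rfdw9iwr'
Chunk 3: stream[18..19]='3' size=0x3=3, data at stream[21..24]='my2' -> body[8..11], body so far='rfdw9iwrmy2'
Chunk 4: stream[26..27]='0' size=0 (terminator). Final body='rfdw9iwrmy2' (11 bytes)
Body byte 5 at stream offset 8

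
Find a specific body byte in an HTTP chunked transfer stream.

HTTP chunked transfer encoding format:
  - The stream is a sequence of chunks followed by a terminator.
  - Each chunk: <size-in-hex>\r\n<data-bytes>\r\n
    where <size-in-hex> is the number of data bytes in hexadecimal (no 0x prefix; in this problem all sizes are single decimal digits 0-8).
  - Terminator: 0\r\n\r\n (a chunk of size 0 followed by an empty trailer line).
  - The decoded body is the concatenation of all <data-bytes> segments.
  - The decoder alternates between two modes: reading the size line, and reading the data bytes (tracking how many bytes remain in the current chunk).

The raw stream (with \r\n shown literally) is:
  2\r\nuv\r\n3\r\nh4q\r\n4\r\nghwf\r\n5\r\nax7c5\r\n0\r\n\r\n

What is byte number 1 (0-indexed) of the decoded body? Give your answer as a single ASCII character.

Answer: v

Derivation:
Chunk 1: stream[0..1]='2' size=0x2=2, data at stream[3..5]='uv' -> body[0..2], body so far='uv'
Chunk 2: stream[7..8]='3' size=0x3=3, data at stream[10..13]='h4q' -> body[2..5], body so far='uvh4q'
Chunk 3: stream[15..16]='4' size=0x4=4, data at stream[18..22]='ghwf' -> body[5..9], body so far='uvh4qghwf'
Chunk 4: stream[24..25]='5' size=0x5=5, data at stream[27..32]='ax7c5' -> body[9..14], body so far='uvh4qghwfax7c5'
Chunk 5: stream[34..35]='0' size=0 (terminator). Final body='uvh4qghwfax7c5' (14 bytes)
Body byte 1 = 'v'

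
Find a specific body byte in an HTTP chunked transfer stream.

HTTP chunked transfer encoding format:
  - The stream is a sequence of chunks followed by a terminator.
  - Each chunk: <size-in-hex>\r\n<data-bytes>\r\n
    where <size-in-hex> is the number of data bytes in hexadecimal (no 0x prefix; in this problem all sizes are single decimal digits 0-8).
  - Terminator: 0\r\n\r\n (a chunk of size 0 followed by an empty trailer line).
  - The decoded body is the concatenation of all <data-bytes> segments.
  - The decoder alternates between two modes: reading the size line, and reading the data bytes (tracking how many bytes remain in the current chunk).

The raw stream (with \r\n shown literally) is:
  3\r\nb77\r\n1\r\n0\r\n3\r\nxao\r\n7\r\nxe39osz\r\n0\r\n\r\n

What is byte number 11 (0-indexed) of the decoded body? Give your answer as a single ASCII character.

Chunk 1: stream[0..1]='3' size=0x3=3, data at stream[3..6]='b77' -> body[0..3], body so far='b77'
Chunk 2: stream[8..9]='1' size=0x1=1, data at stream[11..12]='0' -> body[3..4], body so far='b770'
Chunk 3: stream[14..15]='3' size=0x3=3, data at stream[17..20]='xao' -> body[4..7], body so far='b770xao'
Chunk 4: stream[22..23]='7' size=0x7=7, data at stream[25..32]='xe39osz' -> body[7..14], body so far='b770xaoxe39osz'
Chunk 5: stream[34..35]='0' size=0 (terminator). Final body='b770xaoxe39osz' (14 bytes)
Body byte 11 = 'o'

Answer: o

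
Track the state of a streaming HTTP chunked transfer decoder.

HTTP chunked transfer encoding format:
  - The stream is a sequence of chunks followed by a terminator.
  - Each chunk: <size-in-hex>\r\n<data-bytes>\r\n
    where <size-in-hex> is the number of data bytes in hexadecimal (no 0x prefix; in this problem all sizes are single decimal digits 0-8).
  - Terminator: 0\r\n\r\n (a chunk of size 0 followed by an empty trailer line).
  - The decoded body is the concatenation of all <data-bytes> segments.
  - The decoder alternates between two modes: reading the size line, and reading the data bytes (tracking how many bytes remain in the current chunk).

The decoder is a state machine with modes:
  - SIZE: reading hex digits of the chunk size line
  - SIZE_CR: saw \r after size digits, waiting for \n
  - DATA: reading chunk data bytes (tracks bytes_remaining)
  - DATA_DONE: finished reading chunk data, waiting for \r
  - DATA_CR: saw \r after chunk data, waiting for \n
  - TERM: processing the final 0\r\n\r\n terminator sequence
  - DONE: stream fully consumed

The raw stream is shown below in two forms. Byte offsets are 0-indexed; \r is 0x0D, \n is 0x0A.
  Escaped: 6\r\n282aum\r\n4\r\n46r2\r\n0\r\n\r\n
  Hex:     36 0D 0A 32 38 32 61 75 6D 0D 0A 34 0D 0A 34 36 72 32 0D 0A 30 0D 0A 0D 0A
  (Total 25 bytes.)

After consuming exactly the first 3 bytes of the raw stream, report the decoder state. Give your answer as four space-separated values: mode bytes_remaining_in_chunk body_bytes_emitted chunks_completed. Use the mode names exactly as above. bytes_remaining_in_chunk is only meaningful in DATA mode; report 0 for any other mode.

Byte 0 = '6': mode=SIZE remaining=0 emitted=0 chunks_done=0
Byte 1 = 0x0D: mode=SIZE_CR remaining=0 emitted=0 chunks_done=0
Byte 2 = 0x0A: mode=DATA remaining=6 emitted=0 chunks_done=0

Answer: DATA 6 0 0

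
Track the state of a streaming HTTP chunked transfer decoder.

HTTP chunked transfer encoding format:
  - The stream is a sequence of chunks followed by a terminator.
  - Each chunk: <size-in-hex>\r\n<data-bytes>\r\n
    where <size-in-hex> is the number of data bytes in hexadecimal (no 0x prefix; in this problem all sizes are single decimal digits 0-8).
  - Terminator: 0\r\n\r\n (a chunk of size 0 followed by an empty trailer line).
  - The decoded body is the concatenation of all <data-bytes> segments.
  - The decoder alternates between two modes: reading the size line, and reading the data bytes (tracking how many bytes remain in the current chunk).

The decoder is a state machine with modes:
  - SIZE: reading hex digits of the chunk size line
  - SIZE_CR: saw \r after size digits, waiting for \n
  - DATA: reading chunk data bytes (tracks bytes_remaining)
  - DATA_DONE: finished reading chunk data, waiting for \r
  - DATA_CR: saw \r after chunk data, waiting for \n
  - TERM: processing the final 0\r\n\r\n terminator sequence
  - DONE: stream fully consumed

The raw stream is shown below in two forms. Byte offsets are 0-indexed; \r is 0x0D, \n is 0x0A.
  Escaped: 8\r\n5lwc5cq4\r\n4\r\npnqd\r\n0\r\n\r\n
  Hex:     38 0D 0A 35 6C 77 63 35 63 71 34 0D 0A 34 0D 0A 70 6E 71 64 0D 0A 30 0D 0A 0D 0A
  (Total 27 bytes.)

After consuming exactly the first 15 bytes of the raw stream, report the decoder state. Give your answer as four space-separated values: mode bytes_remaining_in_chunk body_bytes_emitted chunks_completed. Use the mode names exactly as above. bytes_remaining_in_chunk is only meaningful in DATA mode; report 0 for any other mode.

Answer: SIZE_CR 0 8 1

Derivation:
Byte 0 = '8': mode=SIZE remaining=0 emitted=0 chunks_done=0
Byte 1 = 0x0D: mode=SIZE_CR remaining=0 emitted=0 chunks_done=0
Byte 2 = 0x0A: mode=DATA remaining=8 emitted=0 chunks_done=0
Byte 3 = '5': mode=DATA remaining=7 emitted=1 chunks_done=0
Byte 4 = 'l': mode=DATA remaining=6 emitted=2 chunks_done=0
Byte 5 = 'w': mode=DATA remaining=5 emitted=3 chunks_done=0
Byte 6 = 'c': mode=DATA remaining=4 emitted=4 chunks_done=0
Byte 7 = '5': mode=DATA remaining=3 emitted=5 chunks_done=0
Byte 8 = 'c': mode=DATA remaining=2 emitted=6 chunks_done=0
Byte 9 = 'q': mode=DATA remaining=1 emitted=7 chunks_done=0
Byte 10 = '4': mode=DATA_DONE remaining=0 emitted=8 chunks_done=0
Byte 11 = 0x0D: mode=DATA_CR remaining=0 emitted=8 chunks_done=0
Byte 12 = 0x0A: mode=SIZE remaining=0 emitted=8 chunks_done=1
Byte 13 = '4': mode=SIZE remaining=0 emitted=8 chunks_done=1
Byte 14 = 0x0D: mode=SIZE_CR remaining=0 emitted=8 chunks_done=1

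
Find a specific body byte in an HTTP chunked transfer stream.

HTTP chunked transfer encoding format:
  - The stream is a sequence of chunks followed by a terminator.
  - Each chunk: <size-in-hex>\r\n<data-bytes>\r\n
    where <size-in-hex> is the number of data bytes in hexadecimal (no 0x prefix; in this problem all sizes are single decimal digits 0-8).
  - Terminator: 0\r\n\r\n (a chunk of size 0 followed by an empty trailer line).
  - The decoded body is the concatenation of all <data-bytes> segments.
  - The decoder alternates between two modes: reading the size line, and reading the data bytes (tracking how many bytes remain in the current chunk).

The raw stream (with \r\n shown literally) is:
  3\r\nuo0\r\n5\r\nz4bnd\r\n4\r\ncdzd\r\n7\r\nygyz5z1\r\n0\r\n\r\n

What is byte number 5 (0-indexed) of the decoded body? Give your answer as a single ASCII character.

Answer: b

Derivation:
Chunk 1: stream[0..1]='3' size=0x3=3, data at stream[3..6]='uo0' -> body[0..3], body so far='uo0'
Chunk 2: stream[8..9]='5' size=0x5=5, data at stream[11..16]='z4bnd' -> body[3..8], body so far='uo0z4bnd'
Chunk 3: stream[18..19]='4' size=0x4=4, data at stream[21..25]='cdzd' -> body[8..12], body so far='uo0z4bndcdzd'
Chunk 4: stream[27..28]='7' size=0x7=7, data at stream[30..37]='ygyz5z1' -> body[12..19], body so far='uo0z4bndcdzdygyz5z1'
Chunk 5: stream[39..40]='0' size=0 (terminator). Final body='uo0z4bndcdzdygyz5z1' (19 bytes)
Body byte 5 = 'b'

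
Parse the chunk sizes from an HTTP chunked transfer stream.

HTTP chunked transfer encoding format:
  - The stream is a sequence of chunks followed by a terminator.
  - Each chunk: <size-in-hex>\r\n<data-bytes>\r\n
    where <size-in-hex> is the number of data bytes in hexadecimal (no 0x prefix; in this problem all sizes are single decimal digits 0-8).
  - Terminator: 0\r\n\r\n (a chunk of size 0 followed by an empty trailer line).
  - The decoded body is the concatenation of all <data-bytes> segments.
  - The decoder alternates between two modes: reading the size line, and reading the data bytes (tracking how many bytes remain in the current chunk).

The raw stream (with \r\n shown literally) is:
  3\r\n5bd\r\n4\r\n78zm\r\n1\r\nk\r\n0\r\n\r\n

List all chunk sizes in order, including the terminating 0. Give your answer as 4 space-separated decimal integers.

Chunk 1: stream[0..1]='3' size=0x3=3, data at stream[3..6]='5bd' -> body[0..3], body so far='5bd'
Chunk 2: stream[8..9]='4' size=0x4=4, data at stream[11..15]='78zm' -> body[3..7], body so far='5bd78zm'
Chunk 3: stream[17..18]='1' size=0x1=1, data at stream[20..21]='k' -> body[7..8], body so far='5bd78zmk'
Chunk 4: stream[23..24]='0' size=0 (terminator). Final body='5bd78zmk' (8 bytes)

Answer: 3 4 1 0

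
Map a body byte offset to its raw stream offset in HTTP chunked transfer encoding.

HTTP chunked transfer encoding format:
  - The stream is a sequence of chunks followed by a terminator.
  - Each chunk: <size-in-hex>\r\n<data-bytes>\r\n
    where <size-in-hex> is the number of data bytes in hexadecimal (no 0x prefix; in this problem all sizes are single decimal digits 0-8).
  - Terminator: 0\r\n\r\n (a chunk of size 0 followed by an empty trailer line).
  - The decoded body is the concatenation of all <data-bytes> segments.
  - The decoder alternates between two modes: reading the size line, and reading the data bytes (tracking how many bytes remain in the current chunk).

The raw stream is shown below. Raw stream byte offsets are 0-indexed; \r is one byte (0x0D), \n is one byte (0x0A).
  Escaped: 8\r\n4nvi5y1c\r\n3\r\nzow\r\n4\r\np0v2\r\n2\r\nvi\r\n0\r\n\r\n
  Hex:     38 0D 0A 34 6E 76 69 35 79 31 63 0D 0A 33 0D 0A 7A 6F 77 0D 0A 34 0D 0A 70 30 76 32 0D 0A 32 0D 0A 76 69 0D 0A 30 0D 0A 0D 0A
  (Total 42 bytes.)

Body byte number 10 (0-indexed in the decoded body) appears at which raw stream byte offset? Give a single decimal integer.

Chunk 1: stream[0..1]='8' size=0x8=8, data at stream[3..11]='4nvi5y1c' -> body[0..8], body so far='4nvi5y1c'
Chunk 2: stream[13..14]='3' size=0x3=3, data at stream[16..19]='zow' -> body[8..11], body so far='4nvi5y1czow'
Chunk 3: stream[21..22]='4' size=0x4=4, data at stream[24..28]='p0v2' -> body[11..15], body so far='4nvi5y1czowp0v2'
Chunk 4: stream[30..31]='2' size=0x2=2, data at stream[33..35]='vi' -> body[15..17], body so far='4nvi5y1czowp0v2vi'
Chunk 5: stream[37..38]='0' size=0 (terminator). Final body='4nvi5y1czowp0v2vi' (17 bytes)
Body byte 10 at stream offset 18

Answer: 18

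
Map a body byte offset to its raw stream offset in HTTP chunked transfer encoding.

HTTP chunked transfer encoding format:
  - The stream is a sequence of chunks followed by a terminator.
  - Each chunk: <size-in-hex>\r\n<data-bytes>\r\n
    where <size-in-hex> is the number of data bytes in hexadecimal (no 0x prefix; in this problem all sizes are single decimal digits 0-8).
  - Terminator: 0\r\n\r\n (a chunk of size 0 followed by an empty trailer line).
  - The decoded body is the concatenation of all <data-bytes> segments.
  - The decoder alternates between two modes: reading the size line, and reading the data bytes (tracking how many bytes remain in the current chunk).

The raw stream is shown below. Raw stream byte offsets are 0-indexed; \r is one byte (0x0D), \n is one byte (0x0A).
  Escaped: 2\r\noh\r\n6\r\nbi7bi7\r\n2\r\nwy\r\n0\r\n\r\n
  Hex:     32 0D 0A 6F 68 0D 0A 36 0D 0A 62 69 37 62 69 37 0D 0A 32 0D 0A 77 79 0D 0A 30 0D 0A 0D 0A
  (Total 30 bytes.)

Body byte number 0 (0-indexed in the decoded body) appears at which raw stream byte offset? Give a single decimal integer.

Answer: 3

Derivation:
Chunk 1: stream[0..1]='2' size=0x2=2, data at stream[3..5]='oh' -> body[0..2], body so far='oh'
Chunk 2: stream[7..8]='6' size=0x6=6, data at stream[10..16]='bi7bi7' -> body[2..8], body so far='ohbi7bi7'
Chunk 3: stream[18..19]='2' size=0x2=2, data at stream[21..23]='wy' -> body[8..10], body so far='ohbi7bi7wy'
Chunk 4: stream[25..26]='0' size=0 (terminator). Final body='ohbi7bi7wy' (10 bytes)
Body byte 0 at stream offset 3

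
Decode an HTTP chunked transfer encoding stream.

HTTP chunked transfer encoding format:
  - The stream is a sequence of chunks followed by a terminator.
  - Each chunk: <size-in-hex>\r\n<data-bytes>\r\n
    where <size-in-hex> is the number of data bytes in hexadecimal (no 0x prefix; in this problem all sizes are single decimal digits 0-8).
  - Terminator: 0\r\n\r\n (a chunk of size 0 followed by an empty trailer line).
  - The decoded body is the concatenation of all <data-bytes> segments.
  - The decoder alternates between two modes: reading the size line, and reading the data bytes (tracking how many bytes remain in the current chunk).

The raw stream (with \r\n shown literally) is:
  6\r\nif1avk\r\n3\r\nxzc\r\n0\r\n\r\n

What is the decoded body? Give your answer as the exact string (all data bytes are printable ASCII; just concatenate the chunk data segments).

Chunk 1: stream[0..1]='6' size=0x6=6, data at stream[3..9]='if1avk' -> body[0..6], body so far='if1avk'
Chunk 2: stream[11..12]='3' size=0x3=3, data at stream[14..17]='xzc' -> body[6..9], body so far='if1avkxzc'
Chunk 3: stream[19..20]='0' size=0 (terminator). Final body='if1avkxzc' (9 bytes)

Answer: if1avkxzc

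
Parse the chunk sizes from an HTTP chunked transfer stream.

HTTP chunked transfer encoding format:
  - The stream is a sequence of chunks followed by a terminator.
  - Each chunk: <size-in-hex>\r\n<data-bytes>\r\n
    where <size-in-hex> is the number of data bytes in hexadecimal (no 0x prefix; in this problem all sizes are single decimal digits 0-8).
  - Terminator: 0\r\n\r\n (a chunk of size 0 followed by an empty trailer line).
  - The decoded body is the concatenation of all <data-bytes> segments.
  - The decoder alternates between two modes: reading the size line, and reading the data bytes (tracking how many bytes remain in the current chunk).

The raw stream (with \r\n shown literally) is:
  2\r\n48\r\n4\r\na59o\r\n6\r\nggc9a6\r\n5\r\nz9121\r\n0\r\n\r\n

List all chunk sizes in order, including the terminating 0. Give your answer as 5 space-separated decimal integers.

Chunk 1: stream[0..1]='2' size=0x2=2, data at stream[3..5]='48' -> body[0..2], body so far='48'
Chunk 2: stream[7..8]='4' size=0x4=4, data at stream[10..14]='a59o' -> body[2..6], body so far='48a59o'
Chunk 3: stream[16..17]='6' size=0x6=6, data at stream[19..25]='ggc9a6' -> body[6..12], body so far='48a59oggc9a6'
Chunk 4: stream[27..28]='5' size=0x5=5, data at stream[30..35]='z9121' -> body[12..17], body so far='48a59oggc9a6z9121'
Chunk 5: stream[37..38]='0' size=0 (terminator). Final body='48a59oggc9a6z9121' (17 bytes)

Answer: 2 4 6 5 0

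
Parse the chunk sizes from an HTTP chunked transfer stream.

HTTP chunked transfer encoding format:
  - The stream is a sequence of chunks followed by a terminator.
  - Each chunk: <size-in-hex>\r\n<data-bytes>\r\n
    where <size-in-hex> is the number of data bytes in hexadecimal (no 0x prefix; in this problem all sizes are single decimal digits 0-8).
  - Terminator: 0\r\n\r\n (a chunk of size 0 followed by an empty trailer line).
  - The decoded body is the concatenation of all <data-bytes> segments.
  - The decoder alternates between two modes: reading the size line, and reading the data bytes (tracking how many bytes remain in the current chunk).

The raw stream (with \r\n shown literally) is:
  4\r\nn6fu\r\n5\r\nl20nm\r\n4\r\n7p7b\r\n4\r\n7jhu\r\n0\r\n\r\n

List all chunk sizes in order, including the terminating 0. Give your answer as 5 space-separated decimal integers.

Chunk 1: stream[0..1]='4' size=0x4=4, data at stream[3..7]='n6fu' -> body[0..4], body so far='n6fu'
Chunk 2: stream[9..10]='5' size=0x5=5, data at stream[12..17]='l20nm' -> body[4..9], body so far='n6ful20nm'
Chunk 3: stream[19..20]='4' size=0x4=4, data at stream[22..26]='7p7b' -> body[9..13], body so far='n6ful20nm7p7b'
Chunk 4: stream[28..29]='4' size=0x4=4, data at stream[31..35]='7jhu' -> body[13..17], body so far='n6ful20nm7p7b7jhu'
Chunk 5: stream[37..38]='0' size=0 (terminator). Final body='n6ful20nm7p7b7jhu' (17 bytes)

Answer: 4 5 4 4 0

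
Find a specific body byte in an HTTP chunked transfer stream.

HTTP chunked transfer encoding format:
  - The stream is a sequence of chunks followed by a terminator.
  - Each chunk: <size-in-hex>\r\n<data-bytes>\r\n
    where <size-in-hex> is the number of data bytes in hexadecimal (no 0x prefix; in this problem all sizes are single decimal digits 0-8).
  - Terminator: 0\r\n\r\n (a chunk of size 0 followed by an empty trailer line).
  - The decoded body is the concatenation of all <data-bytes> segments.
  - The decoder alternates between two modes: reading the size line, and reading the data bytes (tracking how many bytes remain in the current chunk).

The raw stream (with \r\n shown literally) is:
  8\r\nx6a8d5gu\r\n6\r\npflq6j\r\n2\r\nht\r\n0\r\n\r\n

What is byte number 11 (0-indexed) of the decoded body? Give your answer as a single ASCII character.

Chunk 1: stream[0..1]='8' size=0x8=8, data at stream[3..11]='x6a8d5gu' -> body[0..8], body so far='x6a8d5gu'
Chunk 2: stream[13..14]='6' size=0x6=6, data at stream[16..22]='pflq6j' -> body[8..14], body so far='x6a8d5gupflq6j'
Chunk 3: stream[24..25]='2' size=0x2=2, data at stream[27..29]='ht' -> body[14..16], body so far='x6a8d5gupflq6jht'
Chunk 4: stream[31..32]='0' size=0 (terminator). Final body='x6a8d5gupflq6jht' (16 bytes)
Body byte 11 = 'q'

Answer: q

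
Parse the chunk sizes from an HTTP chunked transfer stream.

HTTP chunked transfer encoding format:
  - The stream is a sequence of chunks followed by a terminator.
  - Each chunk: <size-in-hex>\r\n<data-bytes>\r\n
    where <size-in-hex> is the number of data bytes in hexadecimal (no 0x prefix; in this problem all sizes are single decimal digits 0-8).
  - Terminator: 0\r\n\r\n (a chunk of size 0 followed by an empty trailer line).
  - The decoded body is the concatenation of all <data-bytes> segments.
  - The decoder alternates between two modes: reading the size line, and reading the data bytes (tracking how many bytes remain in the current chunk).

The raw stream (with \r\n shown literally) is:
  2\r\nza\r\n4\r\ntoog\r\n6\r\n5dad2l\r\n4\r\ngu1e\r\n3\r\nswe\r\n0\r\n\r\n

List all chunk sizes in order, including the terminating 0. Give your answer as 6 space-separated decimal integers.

Chunk 1: stream[0..1]='2' size=0x2=2, data at stream[3..5]='za' -> body[0..2], body so far='za'
Chunk 2: stream[7..8]='4' size=0x4=4, data at stream[10..14]='toog' -> body[2..6], body so far='zatoog'
Chunk 3: stream[16..17]='6' size=0x6=6, data at stream[19..25]='5dad2l' -> body[6..12], body so far='zatoog5dad2l'
Chunk 4: stream[27..28]='4' size=0x4=4, data at stream[30..34]='gu1e' -> body[12..16], body so far='zatoog5dad2lgu1e'
Chunk 5: stream[36..37]='3' size=0x3=3, data at stream[39..42]='swe' -> body[16..19], body so far='zatoog5dad2lgu1eswe'
Chunk 6: stream[44..45]='0' size=0 (terminator). Final body='zatoog5dad2lgu1eswe' (19 bytes)

Answer: 2 4 6 4 3 0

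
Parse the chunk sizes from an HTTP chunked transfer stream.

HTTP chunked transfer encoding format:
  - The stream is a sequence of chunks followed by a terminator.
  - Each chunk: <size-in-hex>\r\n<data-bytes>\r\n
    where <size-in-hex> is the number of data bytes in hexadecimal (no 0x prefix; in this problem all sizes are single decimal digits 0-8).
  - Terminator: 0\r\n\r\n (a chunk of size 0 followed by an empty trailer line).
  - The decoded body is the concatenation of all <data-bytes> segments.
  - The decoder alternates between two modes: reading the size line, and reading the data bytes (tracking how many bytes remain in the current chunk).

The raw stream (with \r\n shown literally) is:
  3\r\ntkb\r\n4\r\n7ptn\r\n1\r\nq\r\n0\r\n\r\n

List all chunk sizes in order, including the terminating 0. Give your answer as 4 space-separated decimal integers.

Chunk 1: stream[0..1]='3' size=0x3=3, data at stream[3..6]='tkb' -> body[0..3], body so far='tkb'
Chunk 2: stream[8..9]='4' size=0x4=4, data at stream[11..15]='7ptn' -> body[3..7], body so far='tkb7ptn'
Chunk 3: stream[17..18]='1' size=0x1=1, data at stream[20..21]='q' -> body[7..8], body so far='tkb7ptnq'
Chunk 4: stream[23..24]='0' size=0 (terminator). Final body='tkb7ptnq' (8 bytes)

Answer: 3 4 1 0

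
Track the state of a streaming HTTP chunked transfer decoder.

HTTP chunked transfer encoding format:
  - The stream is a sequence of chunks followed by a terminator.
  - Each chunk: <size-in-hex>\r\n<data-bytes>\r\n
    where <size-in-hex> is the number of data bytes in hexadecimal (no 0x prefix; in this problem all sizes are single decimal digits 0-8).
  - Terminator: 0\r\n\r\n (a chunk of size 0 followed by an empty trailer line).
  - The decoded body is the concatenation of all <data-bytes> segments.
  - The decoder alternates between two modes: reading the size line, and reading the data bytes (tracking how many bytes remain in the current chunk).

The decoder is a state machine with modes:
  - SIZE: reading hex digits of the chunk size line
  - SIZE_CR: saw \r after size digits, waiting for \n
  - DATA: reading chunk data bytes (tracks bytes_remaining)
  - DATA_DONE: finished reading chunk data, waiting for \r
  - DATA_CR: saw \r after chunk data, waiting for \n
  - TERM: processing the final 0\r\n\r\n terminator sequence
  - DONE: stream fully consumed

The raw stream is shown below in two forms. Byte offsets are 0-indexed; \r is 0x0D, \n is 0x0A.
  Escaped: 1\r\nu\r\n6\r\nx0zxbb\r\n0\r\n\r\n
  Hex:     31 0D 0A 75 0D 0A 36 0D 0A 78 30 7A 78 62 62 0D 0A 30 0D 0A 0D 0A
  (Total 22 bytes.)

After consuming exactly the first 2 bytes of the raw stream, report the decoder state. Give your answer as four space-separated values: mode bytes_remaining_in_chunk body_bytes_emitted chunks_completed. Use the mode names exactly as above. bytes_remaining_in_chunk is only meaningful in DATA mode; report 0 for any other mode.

Byte 0 = '1': mode=SIZE remaining=0 emitted=0 chunks_done=0
Byte 1 = 0x0D: mode=SIZE_CR remaining=0 emitted=0 chunks_done=0

Answer: SIZE_CR 0 0 0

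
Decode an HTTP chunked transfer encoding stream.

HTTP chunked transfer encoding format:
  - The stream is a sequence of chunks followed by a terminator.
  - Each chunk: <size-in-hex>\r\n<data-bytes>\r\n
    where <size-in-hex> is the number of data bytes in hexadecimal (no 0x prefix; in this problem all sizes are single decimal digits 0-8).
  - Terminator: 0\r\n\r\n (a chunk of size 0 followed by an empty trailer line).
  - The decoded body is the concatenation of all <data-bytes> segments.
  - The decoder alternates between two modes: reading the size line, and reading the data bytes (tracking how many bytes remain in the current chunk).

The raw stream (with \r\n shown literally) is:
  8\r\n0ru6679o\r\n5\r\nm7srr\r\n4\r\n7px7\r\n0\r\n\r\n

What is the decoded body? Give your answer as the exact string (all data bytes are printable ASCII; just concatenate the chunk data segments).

Chunk 1: stream[0..1]='8' size=0x8=8, data at stream[3..11]='0ru6679o' -> body[0..8], body so far='0ru6679o'
Chunk 2: stream[13..14]='5' size=0x5=5, data at stream[16..21]='m7srr' -> body[8..13], body so far='0ru6679om7srr'
Chunk 3: stream[23..24]='4' size=0x4=4, data at stream[26..30]='7px7' -> body[13..17], body so far='0ru6679om7srr7px7'
Chunk 4: stream[32..33]='0' size=0 (terminator). Final body='0ru6679om7srr7px7' (17 bytes)

Answer: 0ru6679om7srr7px7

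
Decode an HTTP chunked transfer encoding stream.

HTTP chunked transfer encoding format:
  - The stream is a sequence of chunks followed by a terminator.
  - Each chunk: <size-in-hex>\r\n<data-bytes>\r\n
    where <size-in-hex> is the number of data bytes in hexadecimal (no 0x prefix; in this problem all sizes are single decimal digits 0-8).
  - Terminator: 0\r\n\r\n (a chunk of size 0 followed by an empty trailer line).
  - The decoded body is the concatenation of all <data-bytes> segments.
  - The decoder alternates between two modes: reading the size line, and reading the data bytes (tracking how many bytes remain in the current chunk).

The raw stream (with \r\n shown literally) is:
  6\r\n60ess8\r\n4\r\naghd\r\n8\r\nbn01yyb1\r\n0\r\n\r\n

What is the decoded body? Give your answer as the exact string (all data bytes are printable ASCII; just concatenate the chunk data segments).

Chunk 1: stream[0..1]='6' size=0x6=6, data at stream[3..9]='60ess8' -> body[0..6], body so far='60ess8'
Chunk 2: stream[11..12]='4' size=0x4=4, data at stream[14..18]='aghd' -> body[6..10], body so far='60ess8aghd'
Chunk 3: stream[20..21]='8' size=0x8=8, data at stream[23..31]='bn01yyb1' -> body[10..18], body so far='60ess8aghdbn01yyb1'
Chunk 4: stream[33..34]='0' size=0 (terminator). Final body='60ess8aghdbn01yyb1' (18 bytes)

Answer: 60ess8aghdbn01yyb1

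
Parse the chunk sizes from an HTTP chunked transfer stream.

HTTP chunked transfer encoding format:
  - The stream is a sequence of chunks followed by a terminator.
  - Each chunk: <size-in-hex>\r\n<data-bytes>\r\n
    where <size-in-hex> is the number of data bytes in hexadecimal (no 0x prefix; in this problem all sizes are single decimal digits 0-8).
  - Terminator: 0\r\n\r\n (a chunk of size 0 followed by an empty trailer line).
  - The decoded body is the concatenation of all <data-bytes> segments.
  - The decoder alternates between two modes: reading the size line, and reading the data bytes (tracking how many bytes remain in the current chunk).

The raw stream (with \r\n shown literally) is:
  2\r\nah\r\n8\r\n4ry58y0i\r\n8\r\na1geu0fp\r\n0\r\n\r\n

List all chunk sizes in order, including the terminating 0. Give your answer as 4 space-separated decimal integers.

Answer: 2 8 8 0

Derivation:
Chunk 1: stream[0..1]='2' size=0x2=2, data at stream[3..5]='ah' -> body[0..2], body so far='ah'
Chunk 2: stream[7..8]='8' size=0x8=8, data at stream[10..18]='4ry58y0i' -> body[2..10], body so far='ah4ry58y0i'
Chunk 3: stream[20..21]='8' size=0x8=8, data at stream[23..31]='a1geu0fp' -> body[10..18], body so far='ah4ry58y0ia1geu0fp'
Chunk 4: stream[33..34]='0' size=0 (terminator). Final body='ah4ry58y0ia1geu0fp' (18 bytes)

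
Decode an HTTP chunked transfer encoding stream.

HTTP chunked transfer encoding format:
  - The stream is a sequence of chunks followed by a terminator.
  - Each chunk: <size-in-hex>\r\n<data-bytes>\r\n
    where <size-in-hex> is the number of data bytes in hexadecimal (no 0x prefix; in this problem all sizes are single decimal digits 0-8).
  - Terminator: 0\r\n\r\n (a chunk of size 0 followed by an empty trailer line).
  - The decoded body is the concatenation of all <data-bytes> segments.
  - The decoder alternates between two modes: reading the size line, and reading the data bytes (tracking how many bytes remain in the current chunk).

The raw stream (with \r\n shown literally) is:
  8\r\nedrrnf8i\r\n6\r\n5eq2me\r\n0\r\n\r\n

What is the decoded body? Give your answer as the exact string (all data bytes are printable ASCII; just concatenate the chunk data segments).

Answer: edrrnf8i5eq2me

Derivation:
Chunk 1: stream[0..1]='8' size=0x8=8, data at stream[3..11]='edrrnf8i' -> body[0..8], body so far='edrrnf8i'
Chunk 2: stream[13..14]='6' size=0x6=6, data at stream[16..22]='5eq2me' -> body[8..14], body so far='edrrnf8i5eq2me'
Chunk 3: stream[24..25]='0' size=0 (terminator). Final body='edrrnf8i5eq2me' (14 bytes)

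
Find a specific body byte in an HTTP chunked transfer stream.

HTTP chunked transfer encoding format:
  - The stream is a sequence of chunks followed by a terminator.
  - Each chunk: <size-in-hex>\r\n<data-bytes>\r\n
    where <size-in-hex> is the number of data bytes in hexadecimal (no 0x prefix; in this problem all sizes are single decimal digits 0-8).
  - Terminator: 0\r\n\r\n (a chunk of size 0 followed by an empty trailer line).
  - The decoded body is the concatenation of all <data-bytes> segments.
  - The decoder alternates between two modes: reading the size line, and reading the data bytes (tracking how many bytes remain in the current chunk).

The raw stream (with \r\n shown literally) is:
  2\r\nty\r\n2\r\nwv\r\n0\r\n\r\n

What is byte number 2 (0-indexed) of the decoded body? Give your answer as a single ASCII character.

Answer: w

Derivation:
Chunk 1: stream[0..1]='2' size=0x2=2, data at stream[3..5]='ty' -> body[0..2], body so far='ty'
Chunk 2: stream[7..8]='2' size=0x2=2, data at stream[10..12]='wv' -> body[2..4], body so far='tywv'
Chunk 3: stream[14..15]='0' size=0 (terminator). Final body='tywv' (4 bytes)
Body byte 2 = 'w'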